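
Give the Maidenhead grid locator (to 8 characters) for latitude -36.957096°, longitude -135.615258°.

Offset from 180°W / 90°S: lon 44.38474°, lat 53.04290°.
Field: 44.38474/20 → 2 → C, 53.04290/10 → 5 → F; chars CF.
Square: 4.38474/2 → 2, 3.04290/1 → 3; chars 23.
Subsquare: 0.38474/0.0833333 → 4 → e, 0.04290/0.0416667 → 1 → b; chars eb.
Extended square: 0.05141/0.00833333 → 6, 0.00124/0.00416667 → 0; chars 60.

CF23eb60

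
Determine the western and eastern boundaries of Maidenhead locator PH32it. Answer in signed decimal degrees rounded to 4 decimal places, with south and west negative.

Field P=15, H=7: +15·20° lon, +7·10° lat → SW at lon 120°, lat -20°.
Square 3, 2: +3·2° lon, +2·1° lat → SW at lon 126°, lat -18°.
Subsquare i=8, t=19: +8·0.0833333° lon, +19·0.0416667° lat → SW at lon 126.667°, lat -17.2083°.
Cell spans 0.0833333° lon × 0.0416667° lat.
west 126.6667, east 126.7500.

126.6667, 126.7500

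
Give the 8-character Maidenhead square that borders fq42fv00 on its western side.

FQ42ev90

Longitude extended square 0; −1 → -1, wraps to 9, carry into subsquare.
Longitude subsquare f = 5; −1 → 4 = e.
The latitude characters are unchanged.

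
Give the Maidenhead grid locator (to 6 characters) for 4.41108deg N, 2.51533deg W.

Add 180° to longitude and 90° to latitude: 177.4847, 94.4111.
Field: 177.4847/20 → 8 → I, 94.4111/10 → 9 → J; chars IJ.
Square: 17.4847/2 → 8, 4.4111/1 → 4; chars 84.
Subsquare: 1.4847/0.0833333 → 17 → r, 0.4111/0.0416667 → 9 → j; chars rj.

IJ84rj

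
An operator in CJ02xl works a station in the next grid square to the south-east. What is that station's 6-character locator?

Longitude subsquare x = 23; +1 → 24, wraps to 0 = a, carry into square.
Longitude square 0; +1 → 1.
Latitude subsquare l = 11; −1 → 10 = k.

CJ12ak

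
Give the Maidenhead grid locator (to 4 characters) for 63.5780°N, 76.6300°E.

MP83

Offset from 180°W / 90°S: lon 256.63°, lat 153.58°.
Field: lon ⌊256.63/20⌋ = 12 → M; lat ⌊153.58/10⌋ = 15 → P.
Square: lon ⌊16.63/2⌋ = 8; lat ⌊3.58/1⌋ = 3.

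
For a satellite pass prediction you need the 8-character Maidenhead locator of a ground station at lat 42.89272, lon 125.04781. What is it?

Offset from 180°W / 90°S: lon 305.04781°, lat 132.89272°.
Field (20°×10°, letters A–R): lon ⌊305.04781/20⌋ = 15 → P; lat ⌊132.89272/10⌋ = 13 → N.
Square (2°×1°, digits 0–9): lon ⌊5.04781/2⌋ = 2; lat ⌊2.89272/1⌋ = 2.
Subsquare (5′×2.5′, letters a–x): lon ⌊1.04781/0.0833333⌋ = 12 → m; lat ⌊0.89272/0.0416667⌋ = 21 → v.
Extended square (30″×15″, digits 0–9): lon ⌊0.04781/0.00833333⌋ = 5; lat ⌊0.01772/0.00416667⌋ = 4.

PN22mv54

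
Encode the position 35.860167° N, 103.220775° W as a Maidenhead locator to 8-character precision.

Shift to the Maidenhead origin (180°W, 90°S): lon 76.77922, lat 125.86017.
Field: lon ⌊76.77922/20⌋ = 3 → D; lat ⌊125.86017/10⌋ = 12 → M.
Square: lon ⌊16.77922/2⌋ = 8; lat ⌊5.86017/1⌋ = 5.
Subsquare: lon ⌊0.77922/0.0833333⌋ = 9 → j; lat ⌊0.86017/0.0416667⌋ = 20 → u.
Extended square: lon ⌊0.02922/0.00833333⌋ = 3; lat ⌊0.02683/0.00416667⌋ = 6.

DM85ju36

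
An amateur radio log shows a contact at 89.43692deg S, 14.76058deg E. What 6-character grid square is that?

Add 180° to longitude and 90° to latitude: 194.7606, 0.5631.
Field (20°×10°, letters A–R): 194.7606/20 → 9 → J, 0.5631/10 → 0 → A; chars JA.
Square (2°×1°, digits 0–9): 14.7606/2 → 7, 0.5631/1 → 0; chars 70.
Subsquare (5′×2.5′, letters a–x): 0.7606/0.0833333 → 9 → j, 0.5631/0.0416667 → 13 → n; chars jn.

JA70jn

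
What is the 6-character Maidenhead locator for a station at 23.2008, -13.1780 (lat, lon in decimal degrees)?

IL33je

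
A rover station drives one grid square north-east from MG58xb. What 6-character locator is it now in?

MG68ac

Longitude subsquare x = 23; +1 → 24, wraps to 0 = a, carry into square.
Longitude square 5; +1 → 6.
Latitude subsquare b = 1; +1 → 2 = c.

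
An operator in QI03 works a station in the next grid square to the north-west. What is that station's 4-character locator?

PI94

Longitude square 0; −1 → -1, wraps to 9, carry into field.
Longitude field Q = 16; −1 → 15 = P.
Latitude square 3; +1 → 4.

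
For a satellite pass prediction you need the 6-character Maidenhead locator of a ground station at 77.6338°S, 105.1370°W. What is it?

Offset from 180°W / 90°S: lon 74.8630°, lat 12.3662°.
Field: 74.8630/20 → 3 → D, 12.3662/10 → 1 → B; chars DB.
Square: 14.8630/2 → 7, 2.3662/1 → 2; chars 72.
Subsquare: 0.8630/0.0833333 → 10 → k, 0.3662/0.0416667 → 8 → i; chars ki.

DB72ki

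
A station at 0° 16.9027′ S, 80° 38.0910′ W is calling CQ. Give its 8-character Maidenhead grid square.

Shift to the Maidenhead origin (180°W, 90°S): lon 99.36515, lat 89.71829.
Field: 99.36515/20 → 4 → E, 89.71829/10 → 8 → I; chars EI.
Square: 19.36515/2 → 9, 9.71829/1 → 9; chars 99.
Subsquare: 1.36515/0.0833333 → 16 → q, 0.71829/0.0416667 → 17 → r; chars qr.
Extended square: 0.03182/0.00833333 → 3, 0.00996/0.00416667 → 2; chars 32.

EI99qr32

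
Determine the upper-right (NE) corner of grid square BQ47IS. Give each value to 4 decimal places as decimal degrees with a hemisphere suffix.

77.7917° N, 151.2500° W

Field B=1, Q=16: +1·20° lon, +16·10° lat → SW at lon -160°, lat 70°.
Square 4, 7: +4·2° lon, +7·1° lat → SW at lon -152°, lat 77°.
Subsquare i=8, s=18: +8·0.0833333° lon, +18·0.0416667° lat → SW at lon -151.333°, lat 77.75°.
Cell spans 0.0833333° lon × 0.0416667° lat. NE corner is SW corner plus one full cell.
latitude 77.7917° N, longitude 151.2500° W.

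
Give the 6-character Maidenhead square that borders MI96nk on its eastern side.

MI96ok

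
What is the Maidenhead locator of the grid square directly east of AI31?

Longitude square 3; +1 → 4.
The latitude characters are unchanged.

AI41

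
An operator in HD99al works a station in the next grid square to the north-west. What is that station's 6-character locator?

Longitude subsquare a = 0; −1 → -1, wraps to 23 = x, carry into square.
Longitude square 9; −1 → 8.
Latitude subsquare l = 11; +1 → 12 = m.

HD89xm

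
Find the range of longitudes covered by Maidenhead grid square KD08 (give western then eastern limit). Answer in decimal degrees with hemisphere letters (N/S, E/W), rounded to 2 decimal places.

20.00° E, 22.00° E

Field K=10, D=3: +10·20° lon, +3·10° lat → SW at lon 20°, lat -60°.
Square 0, 8: +0·2° lon, +8·1° lat → SW at lon 20°, lat -52°.
Cell spans 2° lon × 1° lat.
west 20.00° E, east 22.00° E.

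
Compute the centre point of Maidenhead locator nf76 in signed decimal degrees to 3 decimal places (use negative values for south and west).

-33.500, 95.000

Field N=13, F=5: +13·20° lon, +5·10° lat → SW at lon 80°, lat -40°.
Square 7, 6: +7·2° lon, +6·1° lat → SW at lon 94°, lat -34°.
Cell spans 2° lon × 1° lat. Centre is SW corner plus half of each.
latitude -33.500, longitude 95.000.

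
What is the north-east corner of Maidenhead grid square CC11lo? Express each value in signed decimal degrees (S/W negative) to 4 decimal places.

-68.3750, -137.0000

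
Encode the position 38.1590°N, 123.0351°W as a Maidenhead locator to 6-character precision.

CM88ld

Offset from 180°W / 90°S: lon 56.9649°, lat 128.1590°.
Field: lon ⌊56.9649/20⌋ = 2 → C; lat ⌊128.1590/10⌋ = 12 → M.
Square: lon ⌊16.9649/2⌋ = 8; lat ⌊8.1590/1⌋ = 8.
Subsquare: lon ⌊0.9649/0.0833333⌋ = 11 → l; lat ⌊0.1590/0.0416667⌋ = 3 → d.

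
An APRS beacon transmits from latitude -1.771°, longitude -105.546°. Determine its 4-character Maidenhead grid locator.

Add 180° to longitude and 90° to latitude: 74.45, 88.23.
Field: 74.45/20 → 3 → D, 88.23/10 → 8 → I; chars DI.
Square: 14.45/2 → 7, 8.23/1 → 8; chars 78.

DI78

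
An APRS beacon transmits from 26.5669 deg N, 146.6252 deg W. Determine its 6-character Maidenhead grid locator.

BL66qn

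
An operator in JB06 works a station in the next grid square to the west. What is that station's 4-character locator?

Longitude square 0; −1 → -1, wraps to 9, carry into field.
Longitude field J = 9; −1 → 8 = I.
The latitude characters are unchanged.

IB96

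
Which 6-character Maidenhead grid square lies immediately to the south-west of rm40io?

Longitude subsquare i = 8; −1 → 7 = h.
Latitude subsquare o = 14; −1 → 13 = n.

RM40hn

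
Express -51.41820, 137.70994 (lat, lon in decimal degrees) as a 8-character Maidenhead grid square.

Offset from 180°W / 90°S: lon 317.70994°, lat 38.58180°.
Field: 317.70994/20 → 15 → P, 38.58180/10 → 3 → D; chars PD.
Square: 17.70994/2 → 8, 8.58180/1 → 8; chars 88.
Subsquare: 1.70994/0.0833333 → 20 → u, 0.58180/0.0416667 → 13 → n; chars un.
Extended square: 0.04327/0.00833333 → 5, 0.04013/0.00416667 → 9; chars 59.

PD88un59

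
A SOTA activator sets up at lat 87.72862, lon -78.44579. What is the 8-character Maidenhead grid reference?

FR07sr64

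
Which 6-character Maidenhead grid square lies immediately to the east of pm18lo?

Longitude subsquare l = 11; +1 → 12 = m.
The latitude characters are unchanged.

PM18mo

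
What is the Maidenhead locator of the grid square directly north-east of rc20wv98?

RC20xv09

Longitude extended square 9; +1 → 10, wraps to 0, carry into subsquare.
Longitude subsquare w = 22; +1 → 23 = x.
Latitude extended square 8; +1 → 9.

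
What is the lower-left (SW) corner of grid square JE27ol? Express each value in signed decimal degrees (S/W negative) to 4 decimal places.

-42.5417, 5.1667

Field J=9, E=4: +9·20° lon, +4·10° lat → SW at lon 0°, lat -50°.
Square 2, 7: +2·2° lon, +7·1° lat → SW at lon 4°, lat -43°.
Subsquare o=14, l=11: +14·0.0833333° lon, +11·0.0416667° lat → SW at lon 5.16667°, lat -42.5417°.
latitude -42.5417, longitude 5.1667.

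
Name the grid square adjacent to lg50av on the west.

LG40xv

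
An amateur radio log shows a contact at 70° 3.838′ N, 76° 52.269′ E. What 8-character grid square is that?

Shift to the Maidenhead origin (180°W, 90°S): lon 256.87115, lat 160.06397.
Field: 256.87115/20 → 12 → M, 160.06397/10 → 16 → Q; chars MQ.
Square: 16.87115/2 → 8, 0.06397/1 → 0; chars 80.
Subsquare: 0.87115/0.0833333 → 10 → k, 0.06397/0.0416667 → 1 → b; chars kb.
Extended square: 0.03782/0.00833333 → 4, 0.02230/0.00416667 → 5; chars 45.

MQ80kb45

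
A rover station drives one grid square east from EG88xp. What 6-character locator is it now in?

EG98ap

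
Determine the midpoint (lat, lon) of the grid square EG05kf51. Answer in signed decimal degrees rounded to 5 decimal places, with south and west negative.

-24.78542, -99.12083

Field E=4, G=6: +4·20° lon, +6·10° lat → SW at lon -100°, lat -30°.
Square 0, 5: +0·2° lon, +5·1° lat → SW at lon -100°, lat -25°.
Subsquare k=10, f=5: +10·0.0833333° lon, +5·0.0416667° lat → SW at lon -99.1667°, lat -24.7917°.
Extended square 5, 1: +5·0.00833333° lon, +1·0.00416667° lat → SW at lon -99.125°, lat -24.7875°.
Cell spans 0.00833333° lon × 0.00416667° lat. Centre is SW corner plus half of each.
latitude -24.78542, longitude -99.12083.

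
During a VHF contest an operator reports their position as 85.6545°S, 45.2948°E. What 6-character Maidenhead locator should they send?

LA24pi

Add 180° to longitude and 90° to latitude: 225.2948, 4.3455.
Field: lon ⌊225.2948/20⌋ = 11 → L; lat ⌊4.3455/10⌋ = 0 → A.
Square: lon ⌊5.2948/2⌋ = 2; lat ⌊4.3455/1⌋ = 4.
Subsquare: lon ⌊1.2948/0.0833333⌋ = 15 → p; lat ⌊0.3455/0.0416667⌋ = 8 → i.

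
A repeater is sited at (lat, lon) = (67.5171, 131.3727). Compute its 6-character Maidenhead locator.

Shift to the Maidenhead origin (180°W, 90°S): lon 311.3727, lat 157.5171.
Field: lon ⌊311.3727/20⌋ = 15 → P; lat ⌊157.5171/10⌋ = 15 → P.
Square: lon ⌊11.3727/2⌋ = 5; lat ⌊7.5171/1⌋ = 7.
Subsquare: lon ⌊1.3727/0.0833333⌋ = 16 → q; lat ⌊0.5171/0.0416667⌋ = 12 → m.

PP57qm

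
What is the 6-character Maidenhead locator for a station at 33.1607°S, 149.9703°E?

Shift to the Maidenhead origin (180°W, 90°S): lon 329.9703, lat 56.8393.
Field (20°×10°, letters A–R): 329.9703/20 → 16 → Q, 56.8393/10 → 5 → F; chars QF.
Square (2°×1°, digits 0–9): 9.9703/2 → 4, 6.8393/1 → 6; chars 46.
Subsquare (5′×2.5′, letters a–x): 1.9703/0.0833333 → 23 → x, 0.8393/0.0416667 → 20 → u; chars xu.

QF46xu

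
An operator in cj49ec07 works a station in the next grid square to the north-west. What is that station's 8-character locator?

CJ49dc98

Longitude extended square 0; −1 → -1, wraps to 9, carry into subsquare.
Longitude subsquare e = 4; −1 → 3 = d.
Latitude extended square 7; +1 → 8.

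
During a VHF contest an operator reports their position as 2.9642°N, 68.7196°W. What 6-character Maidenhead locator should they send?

FJ52px

Add 180° to longitude and 90° to latitude: 111.2804, 92.9642.
Field (20°×10°, letters A–R): lon ⌊111.2804/20⌋ = 5 → F; lat ⌊92.9642/10⌋ = 9 → J.
Square (2°×1°, digits 0–9): lon ⌊11.2804/2⌋ = 5; lat ⌊2.9642/1⌋ = 2.
Subsquare (5′×2.5′, letters a–x): lon ⌊1.2804/0.0833333⌋ = 15 → p; lat ⌊0.9642/0.0416667⌋ = 23 → x.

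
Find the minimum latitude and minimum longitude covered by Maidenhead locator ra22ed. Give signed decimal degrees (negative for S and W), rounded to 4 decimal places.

-87.8750, 164.3333

Field R=17, A=0: +17·20° lon, +0·10° lat → SW at lon 160°, lat -90°.
Square 2, 2: +2·2° lon, +2·1° lat → SW at lon 164°, lat -88°.
Subsquare e=4, d=3: +4·0.0833333° lon, +3·0.0416667° lat → SW at lon 164.333°, lat -87.875°.
latitude -87.8750, longitude 164.3333.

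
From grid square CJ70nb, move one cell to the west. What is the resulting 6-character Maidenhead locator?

CJ70mb

Longitude subsquare n = 13; −1 → 12 = m.
The latitude characters are unchanged.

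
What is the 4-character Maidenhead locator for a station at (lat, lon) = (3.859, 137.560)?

Offset from 180°W / 90°S: lon 317.56°, lat 93.86°.
Field (20°×10°, letters A–R): 317.56/20 → 15 → P, 93.86/10 → 9 → J; chars PJ.
Square (2°×1°, digits 0–9): 17.56/2 → 8, 3.86/1 → 3; chars 83.

PJ83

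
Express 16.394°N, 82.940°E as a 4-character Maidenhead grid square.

Offset from 180°W / 90°S: lon 262.94°, lat 106.39°.
Field: 262.94/20 → 13 → N, 106.39/10 → 10 → K; chars NK.
Square: 2.94/2 → 1, 6.39/1 → 6; chars 16.

NK16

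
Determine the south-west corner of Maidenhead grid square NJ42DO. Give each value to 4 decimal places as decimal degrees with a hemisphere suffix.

2.5833° N, 88.2500° E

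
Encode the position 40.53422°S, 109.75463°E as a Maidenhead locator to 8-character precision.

OE49vl01

Shift to the Maidenhead origin (180°W, 90°S): lon 289.75463, lat 49.46578.
Field: 289.75463/20 → 14 → O, 49.46578/10 → 4 → E; chars OE.
Square: 9.75463/2 → 4, 9.46578/1 → 9; chars 49.
Subsquare: 1.75463/0.0833333 → 21 → v, 0.46578/0.0416667 → 11 → l; chars vl.
Extended square: 0.00463/0.00833333 → 0, 0.00745/0.00416667 → 1; chars 01.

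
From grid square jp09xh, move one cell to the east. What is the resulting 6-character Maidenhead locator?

JP19ah

Longitude subsquare x = 23; +1 → 24, wraps to 0 = a, carry into square.
Longitude square 0; +1 → 1.
The latitude characters are unchanged.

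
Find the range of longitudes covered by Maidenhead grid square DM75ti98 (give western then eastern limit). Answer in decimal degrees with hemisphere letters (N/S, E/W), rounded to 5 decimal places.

Field D=3, M=12: +3·20° lon, +12·10° lat → SW at lon -120°, lat 30°.
Square 7, 5: +7·2° lon, +5·1° lat → SW at lon -106°, lat 35°.
Subsquare t=19, i=8: +19·0.0833333° lon, +8·0.0416667° lat → SW at lon -104.417°, lat 35.3333°.
Extended square 9, 8: +9·0.00833333° lon, +8·0.00416667° lat → SW at lon -104.342°, lat 35.3667°.
Cell spans 0.00833333° lon × 0.00416667° lat.
west 104.34167° W, east 104.33333° W.

104.34167° W, 104.33333° W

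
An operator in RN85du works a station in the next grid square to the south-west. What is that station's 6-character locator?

RN85ct

Longitude subsquare d = 3; −1 → 2 = c.
Latitude subsquare u = 20; −1 → 19 = t.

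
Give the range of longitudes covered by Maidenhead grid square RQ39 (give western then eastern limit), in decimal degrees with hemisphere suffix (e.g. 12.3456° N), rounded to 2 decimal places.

Field R=17, Q=16: +17·20° lon, +16·10° lat → SW at lon 160°, lat 70°.
Square 3, 9: +3·2° lon, +9·1° lat → SW at lon 166°, lat 79°.
Cell spans 2° lon × 1° lat.
west 166.00° E, east 168.00° E.

166.00° E, 168.00° E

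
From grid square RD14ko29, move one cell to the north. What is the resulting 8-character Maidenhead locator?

Latitude extended square 9; +1 → 10, wraps to 0, carry into subsquare.
Latitude subsquare o = 14; +1 → 15 = p.
The longitude characters are unchanged.

RD14kp20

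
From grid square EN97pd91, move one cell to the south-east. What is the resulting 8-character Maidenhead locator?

EN97qd00

Longitude extended square 9; +1 → 10, wraps to 0, carry into subsquare.
Longitude subsquare p = 15; +1 → 16 = q.
Latitude extended square 1; −1 → 0.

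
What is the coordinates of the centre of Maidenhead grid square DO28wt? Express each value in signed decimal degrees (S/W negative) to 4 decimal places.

Field D=3, O=14: +3·20° lon, +14·10° lat → SW at lon -120°, lat 50°.
Square 2, 8: +2·2° lon, +8·1° lat → SW at lon -116°, lat 58°.
Subsquare w=22, t=19: +22·0.0833333° lon, +19·0.0416667° lat → SW at lon -114.167°, lat 58.7917°.
Cell spans 0.0833333° lon × 0.0416667° lat. Centre is SW corner plus half of each.
latitude 58.8125, longitude -114.1250.

58.8125, -114.1250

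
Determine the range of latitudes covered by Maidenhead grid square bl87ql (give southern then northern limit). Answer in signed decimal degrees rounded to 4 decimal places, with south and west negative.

27.4583, 27.5000

Field B=1, L=11: +1·20° lon, +11·10° lat → SW at lon -160°, lat 20°.
Square 8, 7: +8·2° lon, +7·1° lat → SW at lon -144°, lat 27°.
Subsquare q=16, l=11: +16·0.0833333° lon, +11·0.0416667° lat → SW at lon -142.667°, lat 27.4583°.
Cell spans 0.0833333° lon × 0.0416667° lat.
south 27.4583, north 27.5000.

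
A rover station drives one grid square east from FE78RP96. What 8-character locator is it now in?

Longitude extended square 9; +1 → 10, wraps to 0, carry into subsquare.
Longitude subsquare r = 17; +1 → 18 = s.
The latitude characters are unchanged.

FE78sp06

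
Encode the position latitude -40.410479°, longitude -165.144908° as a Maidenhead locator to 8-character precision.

AE79ko21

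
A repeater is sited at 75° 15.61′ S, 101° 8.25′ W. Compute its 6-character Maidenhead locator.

DB94kr

Offset from 180°W / 90°S: lon 78.8625°, lat 14.7398°.
Field: lon ⌊78.8625/20⌋ = 3 → D; lat ⌊14.7398/10⌋ = 1 → B.
Square: lon ⌊18.8625/2⌋ = 9; lat ⌊4.7398/1⌋ = 4.
Subsquare: lon ⌊0.8625/0.0833333⌋ = 10 → k; lat ⌊0.7398/0.0416667⌋ = 17 → r.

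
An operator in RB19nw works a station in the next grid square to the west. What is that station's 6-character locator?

RB19mw

Longitude subsquare n = 13; −1 → 12 = m.
The latitude characters are unchanged.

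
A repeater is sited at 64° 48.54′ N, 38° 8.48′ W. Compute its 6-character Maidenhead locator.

HP04wt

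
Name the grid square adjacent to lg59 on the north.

LH50

Latitude square 9; +1 → 10, wraps to 0, carry into field.
Latitude field G = 6; +1 → 7 = H.
The longitude characters are unchanged.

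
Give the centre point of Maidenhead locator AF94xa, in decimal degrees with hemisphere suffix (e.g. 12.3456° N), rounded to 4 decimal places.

Field A=0, F=5: +0·20° lon, +5·10° lat → SW at lon -180°, lat -40°.
Square 9, 4: +9·2° lon, +4·1° lat → SW at lon -162°, lat -36°.
Subsquare x=23, a=0: +23·0.0833333° lon, +0·0.0416667° lat → SW at lon -160.083°, lat -36°.
Cell spans 0.0833333° lon × 0.0416667° lat. Centre is SW corner plus half of each.
latitude 35.9792° S, longitude 160.0417° W.

35.9792° S, 160.0417° W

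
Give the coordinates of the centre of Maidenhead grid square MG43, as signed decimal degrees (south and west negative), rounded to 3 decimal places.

-26.500, 69.000

Field M=12, G=6: +12·20° lon, +6·10° lat → SW at lon 60°, lat -30°.
Square 4, 3: +4·2° lon, +3·1° lat → SW at lon 68°, lat -27°.
Cell spans 2° lon × 1° lat. Centre is SW corner plus half of each.
latitude -26.500, longitude 69.000.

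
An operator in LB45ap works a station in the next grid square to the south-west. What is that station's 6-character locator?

LB35xo

Longitude subsquare a = 0; −1 → -1, wraps to 23 = x, carry into square.
Longitude square 4; −1 → 3.
Latitude subsquare p = 15; −1 → 14 = o.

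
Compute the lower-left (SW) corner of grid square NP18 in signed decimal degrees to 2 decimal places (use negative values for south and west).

Field N=13, P=15: +13·20° lon, +15·10° lat → SW at lon 80°, lat 60°.
Square 1, 8: +1·2° lon, +8·1° lat → SW at lon 82°, lat 68°.
latitude 68.00, longitude 82.00.

68.00, 82.00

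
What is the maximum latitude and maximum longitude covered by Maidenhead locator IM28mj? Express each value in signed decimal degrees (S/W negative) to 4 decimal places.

38.4167, -14.9167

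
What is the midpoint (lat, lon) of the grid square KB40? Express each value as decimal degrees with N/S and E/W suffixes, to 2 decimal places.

79.50° S, 29.00° E

Field K=10, B=1: +10·20° lon, +1·10° lat → SW at lon 20°, lat -80°.
Square 4, 0: +4·2° lon, +0·1° lat → SW at lon 28°, lat -80°.
Cell spans 2° lon × 1° lat. Centre is SW corner plus half of each.
latitude 79.50° S, longitude 29.00° E.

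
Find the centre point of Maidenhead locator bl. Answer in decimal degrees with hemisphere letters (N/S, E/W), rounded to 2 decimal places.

25.00° N, 150.00° W

Field B=1, L=11: +1·20° lon, +11·10° lat → SW at lon -160°, lat 20°.
Cell spans 20° lon × 10° lat. Centre is SW corner plus half of each.
latitude 25.00° N, longitude 150.00° W.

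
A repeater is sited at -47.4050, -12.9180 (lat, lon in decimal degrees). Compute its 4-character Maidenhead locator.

IE32

Shift to the Maidenhead origin (180°W, 90°S): lon 167.08, lat 42.59.
Field: 167.08/20 → 8 → I, 42.59/10 → 4 → E; chars IE.
Square: 7.08/2 → 3, 2.59/1 → 2; chars 32.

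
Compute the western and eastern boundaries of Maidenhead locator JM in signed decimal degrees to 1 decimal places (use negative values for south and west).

0.0, 20.0

Field J=9, M=12: +9·20° lon, +12·10° lat → SW at lon 0°, lat 30°.
Cell spans 20° lon × 10° lat.
west 0.0, east 20.0.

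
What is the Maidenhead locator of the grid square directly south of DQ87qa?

Latitude subsquare a = 0; −1 → -1, wraps to 23 = x, carry into square.
Latitude square 7; −1 → 6.
The longitude characters are unchanged.

DQ86qx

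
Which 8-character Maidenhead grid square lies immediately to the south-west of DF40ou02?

DF40nu91

Longitude extended square 0; −1 → -1, wraps to 9, carry into subsquare.
Longitude subsquare o = 14; −1 → 13 = n.
Latitude extended square 2; −1 → 1.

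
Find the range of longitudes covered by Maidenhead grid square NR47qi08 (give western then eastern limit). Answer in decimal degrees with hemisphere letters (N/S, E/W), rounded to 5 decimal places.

89.33333° E, 89.34167° E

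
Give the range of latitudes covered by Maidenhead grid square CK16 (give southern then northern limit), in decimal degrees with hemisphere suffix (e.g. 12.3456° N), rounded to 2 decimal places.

Field C=2, K=10: +2·20° lon, +10·10° lat → SW at lon -140°, lat 10°.
Square 1, 6: +1·2° lon, +6·1° lat → SW at lon -138°, lat 16°.
Cell spans 2° lon × 1° lat.
south 16.00° N, north 17.00° N.

16.00° N, 17.00° N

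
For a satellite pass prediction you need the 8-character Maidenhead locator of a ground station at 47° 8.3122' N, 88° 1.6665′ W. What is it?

EN57xd63

Shift to the Maidenhead origin (180°W, 90°S): lon 91.97222, lat 137.13854.
Field: lon ⌊91.97222/20⌋ = 4 → E; lat ⌊137.13854/10⌋ = 13 → N.
Square: lon ⌊11.97222/2⌋ = 5; lat ⌊7.13854/1⌋ = 7.
Subsquare: lon ⌊1.97222/0.0833333⌋ = 23 → x; lat ⌊0.13854/0.0416667⌋ = 3 → d.
Extended square: lon ⌊0.05556/0.00833333⌋ = 6; lat ⌊0.01354/0.00416667⌋ = 3.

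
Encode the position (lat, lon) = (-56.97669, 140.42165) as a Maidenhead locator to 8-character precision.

Add 180° to longitude and 90° to latitude: 320.42165, 33.02331.
Field: lon ⌊320.42165/20⌋ = 16 → Q; lat ⌊33.02331/10⌋ = 3 → D.
Square: lon ⌊0.42165/2⌋ = 0; lat ⌊3.02331/1⌋ = 3.
Subsquare: lon ⌊0.42165/0.0833333⌋ = 5 → f; lat ⌊0.02331/0.0416667⌋ = 0 → a.
Extended square: lon ⌊0.00498/0.00833333⌋ = 0; lat ⌊0.02331/0.00416667⌋ = 5.

QD03fa05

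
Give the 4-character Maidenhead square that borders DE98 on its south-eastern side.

EE07

Longitude square 9; +1 → 10, wraps to 0, carry into field.
Longitude field D = 3; +1 → 4 = E.
Latitude square 8; −1 → 7.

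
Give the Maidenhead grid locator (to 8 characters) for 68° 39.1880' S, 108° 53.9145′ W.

Shift to the Maidenhead origin (180°W, 90°S): lon 71.10143, lat 21.34687.
Field (20°×10°, letters A–R): lon ⌊71.10143/20⌋ = 3 → D; lat ⌊21.34687/10⌋ = 2 → C.
Square (2°×1°, digits 0–9): lon ⌊11.10143/2⌋ = 5; lat ⌊1.34687/1⌋ = 1.
Subsquare (5′×2.5′, letters a–x): lon ⌊1.10143/0.0833333⌋ = 13 → n; lat ⌊0.34687/0.0416667⌋ = 8 → i.
Extended square (30″×15″, digits 0–9): lon ⌊0.01809/0.00833333⌋ = 2; lat ⌊0.01353/0.00416667⌋ = 3.

DC51ni23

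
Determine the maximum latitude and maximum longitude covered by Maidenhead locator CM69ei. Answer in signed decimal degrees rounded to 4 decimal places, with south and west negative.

39.3750, -127.5833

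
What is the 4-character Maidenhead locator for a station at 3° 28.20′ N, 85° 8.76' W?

Add 180° to longitude and 90° to latitude: 94.85, 93.47.
Field: lon ⌊94.85/20⌋ = 4 → E; lat ⌊93.47/10⌋ = 9 → J.
Square: lon ⌊14.85/2⌋ = 7; lat ⌊3.47/1⌋ = 3.

EJ73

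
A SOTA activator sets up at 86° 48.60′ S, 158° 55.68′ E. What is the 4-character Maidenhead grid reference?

Offset from 180°W / 90°S: lon 338.93°, lat 3.19°.
Field: 338.93/20 → 16 → Q, 3.19/10 → 0 → A; chars QA.
Square: 18.93/2 → 9, 3.19/1 → 3; chars 93.

QA93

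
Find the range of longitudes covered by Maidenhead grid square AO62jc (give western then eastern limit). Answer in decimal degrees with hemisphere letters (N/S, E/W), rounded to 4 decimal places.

Field A=0, O=14: +0·20° lon, +14·10° lat → SW at lon -180°, lat 50°.
Square 6, 2: +6·2° lon, +2·1° lat → SW at lon -168°, lat 52°.
Subsquare j=9, c=2: +9·0.0833333° lon, +2·0.0416667° lat → SW at lon -167.25°, lat 52.0833°.
Cell spans 0.0833333° lon × 0.0416667° lat.
west 167.2500° W, east 167.1667° W.

167.2500° W, 167.1667° W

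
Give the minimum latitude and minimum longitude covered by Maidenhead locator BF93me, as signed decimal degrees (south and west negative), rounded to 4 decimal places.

-36.8333, -141.0000

Field B=1, F=5: +1·20° lon, +5·10° lat → SW at lon -160°, lat -40°.
Square 9, 3: +9·2° lon, +3·1° lat → SW at lon -142°, lat -37°.
Subsquare m=12, e=4: +12·0.0833333° lon, +4·0.0416667° lat → SW at lon -141°, lat -36.8333°.
latitude -36.8333, longitude -141.0000.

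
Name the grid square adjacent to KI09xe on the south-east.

KI19ad

Longitude subsquare x = 23; +1 → 24, wraps to 0 = a, carry into square.
Longitude square 0; +1 → 1.
Latitude subsquare e = 4; −1 → 3 = d.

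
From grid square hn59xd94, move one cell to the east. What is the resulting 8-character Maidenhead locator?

Longitude extended square 9; +1 → 10, wraps to 0, carry into subsquare.
Longitude subsquare x = 23; +1 → 24, wraps to 0 = a, carry into square.
Longitude square 5; +1 → 6.
The latitude characters are unchanged.

HN69ad04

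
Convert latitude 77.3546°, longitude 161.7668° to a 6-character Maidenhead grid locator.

RQ07vi

Offset from 180°W / 90°S: lon 341.7668°, lat 167.3546°.
Field (20°×10°, letters A–R): lon ⌊341.7668/20⌋ = 17 → R; lat ⌊167.3546/10⌋ = 16 → Q.
Square (2°×1°, digits 0–9): lon ⌊1.7668/2⌋ = 0; lat ⌊7.3546/1⌋ = 7.
Subsquare (5′×2.5′, letters a–x): lon ⌊1.7668/0.0833333⌋ = 21 → v; lat ⌊0.3546/0.0416667⌋ = 8 → i.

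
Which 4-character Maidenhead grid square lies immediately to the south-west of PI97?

PI86

Longitude square 9; −1 → 8.
Latitude square 7; −1 → 6.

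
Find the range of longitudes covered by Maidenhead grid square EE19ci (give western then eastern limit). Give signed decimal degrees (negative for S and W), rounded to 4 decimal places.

Field E=4, E=4: +4·20° lon, +4·10° lat → SW at lon -100°, lat -50°.
Square 1, 9: +1·2° lon, +9·1° lat → SW at lon -98°, lat -41°.
Subsquare c=2, i=8: +2·0.0833333° lon, +8·0.0416667° lat → SW at lon -97.8333°, lat -40.6667°.
Cell spans 0.0833333° lon × 0.0416667° lat.
west -97.8333, east -97.7500.

-97.8333, -97.7500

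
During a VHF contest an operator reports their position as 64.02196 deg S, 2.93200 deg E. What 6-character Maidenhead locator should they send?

JC15lx

Offset from 180°W / 90°S: lon 182.9320°, lat 25.9780°.
Field: lon ⌊182.9320/20⌋ = 9 → J; lat ⌊25.9780/10⌋ = 2 → C.
Square: lon ⌊2.9320/2⌋ = 1; lat ⌊5.9780/1⌋ = 5.
Subsquare: lon ⌊0.9320/0.0833333⌋ = 11 → l; lat ⌊0.9780/0.0416667⌋ = 23 → x.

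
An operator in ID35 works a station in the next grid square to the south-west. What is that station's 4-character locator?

ID24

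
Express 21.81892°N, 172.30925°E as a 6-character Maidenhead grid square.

RL61dt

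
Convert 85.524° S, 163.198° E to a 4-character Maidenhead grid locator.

Add 180° to longitude and 90° to latitude: 343.20, 4.48.
Field: lon ⌊343.20/20⌋ = 17 → R; lat ⌊4.48/10⌋ = 0 → A.
Square: lon ⌊3.20/2⌋ = 1; lat ⌊4.48/1⌋ = 4.

RA14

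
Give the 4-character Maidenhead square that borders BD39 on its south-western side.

Longitude square 3; −1 → 2.
Latitude square 9; −1 → 8.

BD28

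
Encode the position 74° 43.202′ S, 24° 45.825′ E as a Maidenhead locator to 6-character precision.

KB25jg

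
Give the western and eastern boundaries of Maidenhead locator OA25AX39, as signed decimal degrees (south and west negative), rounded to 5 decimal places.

104.02500, 104.03333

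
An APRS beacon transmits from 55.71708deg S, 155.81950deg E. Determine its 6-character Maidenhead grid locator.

QD74vg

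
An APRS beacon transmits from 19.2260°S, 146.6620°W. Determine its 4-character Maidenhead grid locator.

Shift to the Maidenhead origin (180°W, 90°S): lon 33.34, lat 70.77.
Field (20°×10°, letters A–R): 33.34/20 → 1 → B, 70.77/10 → 7 → H; chars BH.
Square (2°×1°, digits 0–9): 13.34/2 → 6, 0.77/1 → 0; chars 60.

BH60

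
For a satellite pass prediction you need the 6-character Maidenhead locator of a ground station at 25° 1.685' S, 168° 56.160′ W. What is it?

AG54mx

Shift to the Maidenhead origin (180°W, 90°S): lon 11.0640, lat 64.9719.
Field (20°×10°, letters A–R): lon ⌊11.0640/20⌋ = 0 → A; lat ⌊64.9719/10⌋ = 6 → G.
Square (2°×1°, digits 0–9): lon ⌊11.0640/2⌋ = 5; lat ⌊4.9719/1⌋ = 4.
Subsquare (5′×2.5′, letters a–x): lon ⌊1.0640/0.0833333⌋ = 12 → m; lat ⌊0.9719/0.0416667⌋ = 23 → x.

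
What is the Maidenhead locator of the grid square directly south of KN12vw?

KN12vv

Latitude subsquare w = 22; −1 → 21 = v.
The longitude characters are unchanged.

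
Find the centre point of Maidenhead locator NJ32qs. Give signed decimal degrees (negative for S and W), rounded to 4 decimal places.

Field N=13, J=9: +13·20° lon, +9·10° lat → SW at lon 80°, lat 0°.
Square 3, 2: +3·2° lon, +2·1° lat → SW at lon 86°, lat 2°.
Subsquare q=16, s=18: +16·0.0833333° lon, +18·0.0416667° lat → SW at lon 87.3333°, lat 2.75°.
Cell spans 0.0833333° lon × 0.0416667° lat. Centre is SW corner plus half of each.
latitude 2.7708, longitude 87.3750.

2.7708, 87.3750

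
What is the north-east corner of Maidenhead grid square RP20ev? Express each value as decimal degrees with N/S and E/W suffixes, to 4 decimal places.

60.9167° N, 164.4167° E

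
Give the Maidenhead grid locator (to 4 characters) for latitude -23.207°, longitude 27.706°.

Offset from 180°W / 90°S: lon 207.71°, lat 66.79°.
Field: 207.71/20 → 10 → K, 66.79/10 → 6 → G; chars KG.
Square: 7.71/2 → 3, 6.79/1 → 6; chars 36.

KG36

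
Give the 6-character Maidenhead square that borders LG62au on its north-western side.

Longitude subsquare a = 0; −1 → -1, wraps to 23 = x, carry into square.
Longitude square 6; −1 → 5.
Latitude subsquare u = 20; +1 → 21 = v.

LG52xv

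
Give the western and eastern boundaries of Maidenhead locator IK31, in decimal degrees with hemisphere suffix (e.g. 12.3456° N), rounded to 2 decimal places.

Field I=8, K=10: +8·20° lon, +10·10° lat → SW at lon -20°, lat 10°.
Square 3, 1: +3·2° lon, +1·1° lat → SW at lon -14°, lat 11°.
Cell spans 2° lon × 1° lat.
west 14.00° W, east 12.00° W.

14.00° W, 12.00° W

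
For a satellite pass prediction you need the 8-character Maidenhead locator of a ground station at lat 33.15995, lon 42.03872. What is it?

LM13ad48

Add 180° to longitude and 90° to latitude: 222.03872, 123.15995.
Field (20°×10°, letters A–R): lon ⌊222.03872/20⌋ = 11 → L; lat ⌊123.15995/10⌋ = 12 → M.
Square (2°×1°, digits 0–9): lon ⌊2.03872/2⌋ = 1; lat ⌊3.15995/1⌋ = 3.
Subsquare (5′×2.5′, letters a–x): lon ⌊0.03872/0.0833333⌋ = 0 → a; lat ⌊0.15995/0.0416667⌋ = 3 → d.
Extended square (30″×15″, digits 0–9): lon ⌊0.03872/0.00833333⌋ = 4; lat ⌊0.03495/0.00416667⌋ = 8.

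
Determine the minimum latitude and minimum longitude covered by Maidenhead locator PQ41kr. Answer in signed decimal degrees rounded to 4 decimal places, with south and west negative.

Field P=15, Q=16: +15·20° lon, +16·10° lat → SW at lon 120°, lat 70°.
Square 4, 1: +4·2° lon, +1·1° lat → SW at lon 128°, lat 71°.
Subsquare k=10, r=17: +10·0.0833333° lon, +17·0.0416667° lat → SW at lon 128.833°, lat 71.7083°.
latitude 71.7083, longitude 128.8333.

71.7083, 128.8333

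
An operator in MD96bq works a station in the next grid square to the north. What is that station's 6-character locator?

MD96br

Latitude subsquare q = 16; +1 → 17 = r.
The longitude characters are unchanged.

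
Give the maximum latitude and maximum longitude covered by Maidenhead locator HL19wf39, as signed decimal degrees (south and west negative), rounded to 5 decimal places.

Field H=7, L=11: +7·20° lon, +11·10° lat → SW at lon -40°, lat 20°.
Square 1, 9: +1·2° lon, +9·1° lat → SW at lon -38°, lat 29°.
Subsquare w=22, f=5: +22·0.0833333° lon, +5·0.0416667° lat → SW at lon -36.1667°, lat 29.2083°.
Extended square 3, 9: +3·0.00833333° lon, +9·0.00416667° lat → SW at lon -36.1417°, lat 29.2458°.
Cell spans 0.00833333° lon × 0.00416667° lat. NE corner is SW corner plus one full cell.
latitude 29.25000, longitude -36.13333.

29.25000, -36.13333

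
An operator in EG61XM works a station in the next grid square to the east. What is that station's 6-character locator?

Longitude subsquare x = 23; +1 → 24, wraps to 0 = a, carry into square.
Longitude square 6; +1 → 7.
The latitude characters are unchanged.

EG71am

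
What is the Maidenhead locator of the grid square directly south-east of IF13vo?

IF13wn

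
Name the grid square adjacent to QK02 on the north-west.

PK93

Longitude square 0; −1 → -1, wraps to 9, carry into field.
Longitude field Q = 16; −1 → 15 = P.
Latitude square 2; +1 → 3.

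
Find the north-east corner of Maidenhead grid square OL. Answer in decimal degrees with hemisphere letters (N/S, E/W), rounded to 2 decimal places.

30.00° N, 120.00° E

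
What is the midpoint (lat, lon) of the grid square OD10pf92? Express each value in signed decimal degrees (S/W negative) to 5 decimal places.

Field O=14, D=3: +14·20° lon, +3·10° lat → SW at lon 100°, lat -60°.
Square 1, 0: +1·2° lon, +0·1° lat → SW at lon 102°, lat -60°.
Subsquare p=15, f=5: +15·0.0833333° lon, +5·0.0416667° lat → SW at lon 103.25°, lat -59.7917°.
Extended square 9, 2: +9·0.00833333° lon, +2·0.00416667° lat → SW at lon 103.325°, lat -59.7833°.
Cell spans 0.00833333° lon × 0.00416667° lat. Centre is SW corner plus half of each.
latitude -59.78125, longitude 103.32917.

-59.78125, 103.32917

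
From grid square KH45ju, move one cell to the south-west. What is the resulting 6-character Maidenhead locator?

Longitude subsquare j = 9; −1 → 8 = i.
Latitude subsquare u = 20; −1 → 19 = t.

KH45it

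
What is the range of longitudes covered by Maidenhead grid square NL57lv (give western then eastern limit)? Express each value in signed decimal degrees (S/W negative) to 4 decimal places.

90.9167, 91.0000

Field N=13, L=11: +13·20° lon, +11·10° lat → SW at lon 80°, lat 20°.
Square 5, 7: +5·2° lon, +7·1° lat → SW at lon 90°, lat 27°.
Subsquare l=11, v=21: +11·0.0833333° lon, +21·0.0416667° lat → SW at lon 90.9167°, lat 27.875°.
Cell spans 0.0833333° lon × 0.0416667° lat.
west 90.9167, east 91.0000.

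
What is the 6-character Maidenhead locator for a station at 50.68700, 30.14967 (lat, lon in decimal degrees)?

KO50bq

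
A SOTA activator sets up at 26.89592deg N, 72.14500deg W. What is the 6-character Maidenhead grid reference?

FL36wv

Add 180° to longitude and 90° to latitude: 107.8550, 116.8959.
Field: 107.8550/20 → 5 → F, 116.8959/10 → 11 → L; chars FL.
Square: 7.8550/2 → 3, 6.8959/1 → 6; chars 36.
Subsquare: 1.8550/0.0833333 → 22 → w, 0.8959/0.0416667 → 21 → v; chars wv.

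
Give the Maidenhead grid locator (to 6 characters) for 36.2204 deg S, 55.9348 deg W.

GF23as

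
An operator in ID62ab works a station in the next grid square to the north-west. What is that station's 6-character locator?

Longitude subsquare a = 0; −1 → -1, wraps to 23 = x, carry into square.
Longitude square 6; −1 → 5.
Latitude subsquare b = 1; +1 → 2 = c.

ID52xc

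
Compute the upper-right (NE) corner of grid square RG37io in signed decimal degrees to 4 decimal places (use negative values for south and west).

-22.3750, 166.7500

Field R=17, G=6: +17·20° lon, +6·10° lat → SW at lon 160°, lat -30°.
Square 3, 7: +3·2° lon, +7·1° lat → SW at lon 166°, lat -23°.
Subsquare i=8, o=14: +8·0.0833333° lon, +14·0.0416667° lat → SW at lon 166.667°, lat -22.4167°.
Cell spans 0.0833333° lon × 0.0416667° lat. NE corner is SW corner plus one full cell.
latitude -22.3750, longitude 166.7500.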